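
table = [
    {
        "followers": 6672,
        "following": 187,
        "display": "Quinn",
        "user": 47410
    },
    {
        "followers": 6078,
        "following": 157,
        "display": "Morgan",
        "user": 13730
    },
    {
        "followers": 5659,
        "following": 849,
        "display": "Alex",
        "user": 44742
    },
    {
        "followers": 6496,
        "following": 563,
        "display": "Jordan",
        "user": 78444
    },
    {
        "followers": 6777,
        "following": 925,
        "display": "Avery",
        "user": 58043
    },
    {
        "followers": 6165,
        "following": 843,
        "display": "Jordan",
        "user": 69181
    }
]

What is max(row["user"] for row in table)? 78444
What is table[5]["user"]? 69181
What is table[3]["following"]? 563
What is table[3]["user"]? 78444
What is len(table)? 6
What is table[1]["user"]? 13730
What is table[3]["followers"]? 6496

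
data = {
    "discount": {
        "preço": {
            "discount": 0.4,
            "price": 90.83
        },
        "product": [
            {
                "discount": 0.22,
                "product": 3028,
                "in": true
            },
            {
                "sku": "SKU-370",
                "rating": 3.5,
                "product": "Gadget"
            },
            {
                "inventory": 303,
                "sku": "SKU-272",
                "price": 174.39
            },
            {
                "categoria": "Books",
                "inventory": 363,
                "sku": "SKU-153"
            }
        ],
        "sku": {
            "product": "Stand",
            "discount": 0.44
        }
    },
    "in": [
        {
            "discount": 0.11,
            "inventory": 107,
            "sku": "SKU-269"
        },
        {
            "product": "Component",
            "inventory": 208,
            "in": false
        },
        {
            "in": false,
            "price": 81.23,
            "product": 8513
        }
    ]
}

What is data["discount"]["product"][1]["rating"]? 3.5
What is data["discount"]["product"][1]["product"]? "Gadget"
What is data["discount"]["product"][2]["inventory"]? 303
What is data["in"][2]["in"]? False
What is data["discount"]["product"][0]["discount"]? 0.22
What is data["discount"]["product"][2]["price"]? 174.39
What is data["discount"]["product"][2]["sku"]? "SKU-272"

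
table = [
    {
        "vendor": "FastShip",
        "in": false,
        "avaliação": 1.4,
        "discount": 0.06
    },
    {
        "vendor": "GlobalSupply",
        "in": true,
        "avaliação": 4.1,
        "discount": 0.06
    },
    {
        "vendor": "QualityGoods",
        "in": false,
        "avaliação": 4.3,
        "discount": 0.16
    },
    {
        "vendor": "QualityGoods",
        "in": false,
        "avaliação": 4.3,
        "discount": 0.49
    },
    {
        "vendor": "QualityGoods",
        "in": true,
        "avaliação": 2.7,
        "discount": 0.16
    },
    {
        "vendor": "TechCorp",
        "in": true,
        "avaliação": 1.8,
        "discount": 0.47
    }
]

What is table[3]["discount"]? 0.49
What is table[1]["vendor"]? "GlobalSupply"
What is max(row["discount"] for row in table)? 0.49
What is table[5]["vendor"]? "TechCorp"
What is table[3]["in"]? False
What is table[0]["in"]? False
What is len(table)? 6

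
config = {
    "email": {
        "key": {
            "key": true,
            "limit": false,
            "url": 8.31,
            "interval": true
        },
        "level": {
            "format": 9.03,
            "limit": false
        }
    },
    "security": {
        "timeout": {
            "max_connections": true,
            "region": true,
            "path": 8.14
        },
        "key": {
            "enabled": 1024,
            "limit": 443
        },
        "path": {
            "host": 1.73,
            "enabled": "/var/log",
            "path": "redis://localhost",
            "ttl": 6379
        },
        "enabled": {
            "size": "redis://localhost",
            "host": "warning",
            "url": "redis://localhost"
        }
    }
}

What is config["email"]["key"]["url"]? 8.31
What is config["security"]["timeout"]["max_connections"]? True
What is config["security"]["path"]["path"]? "redis://localhost"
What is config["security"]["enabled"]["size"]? "redis://localhost"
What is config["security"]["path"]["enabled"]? "/var/log"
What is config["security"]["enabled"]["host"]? "warning"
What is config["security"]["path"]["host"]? 1.73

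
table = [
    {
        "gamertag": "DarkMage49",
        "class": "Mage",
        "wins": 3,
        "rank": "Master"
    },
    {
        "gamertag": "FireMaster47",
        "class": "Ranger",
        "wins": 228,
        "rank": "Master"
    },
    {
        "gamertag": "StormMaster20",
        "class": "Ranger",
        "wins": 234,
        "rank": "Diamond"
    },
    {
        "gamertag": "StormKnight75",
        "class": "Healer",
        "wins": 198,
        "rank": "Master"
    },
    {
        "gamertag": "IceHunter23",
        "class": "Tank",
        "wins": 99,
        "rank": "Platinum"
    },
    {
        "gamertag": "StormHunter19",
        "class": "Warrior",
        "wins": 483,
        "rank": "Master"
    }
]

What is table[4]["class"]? "Tank"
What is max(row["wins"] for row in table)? 483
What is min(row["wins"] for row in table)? 3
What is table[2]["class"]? "Ranger"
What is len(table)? 6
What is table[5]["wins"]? 483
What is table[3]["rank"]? "Master"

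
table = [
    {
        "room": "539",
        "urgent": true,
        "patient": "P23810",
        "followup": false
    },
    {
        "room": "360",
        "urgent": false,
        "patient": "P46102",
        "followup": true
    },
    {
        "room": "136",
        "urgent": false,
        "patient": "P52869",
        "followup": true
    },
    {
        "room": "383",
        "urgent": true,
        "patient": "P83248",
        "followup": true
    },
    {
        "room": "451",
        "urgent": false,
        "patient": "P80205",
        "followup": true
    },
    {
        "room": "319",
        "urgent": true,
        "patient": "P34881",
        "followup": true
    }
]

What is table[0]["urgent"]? True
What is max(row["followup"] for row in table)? True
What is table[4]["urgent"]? False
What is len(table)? 6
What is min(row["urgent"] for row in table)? False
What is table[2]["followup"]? True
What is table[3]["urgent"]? True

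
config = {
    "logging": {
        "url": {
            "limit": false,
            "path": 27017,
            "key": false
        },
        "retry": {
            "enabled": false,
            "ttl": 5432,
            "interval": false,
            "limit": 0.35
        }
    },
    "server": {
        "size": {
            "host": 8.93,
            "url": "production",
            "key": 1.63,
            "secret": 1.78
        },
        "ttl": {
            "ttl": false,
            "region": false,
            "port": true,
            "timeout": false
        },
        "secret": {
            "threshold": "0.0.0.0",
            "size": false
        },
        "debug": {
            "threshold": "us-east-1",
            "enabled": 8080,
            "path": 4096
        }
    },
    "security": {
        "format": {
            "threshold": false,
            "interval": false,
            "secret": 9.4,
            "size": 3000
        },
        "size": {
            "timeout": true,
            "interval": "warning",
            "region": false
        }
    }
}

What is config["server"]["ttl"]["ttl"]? False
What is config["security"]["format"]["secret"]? 9.4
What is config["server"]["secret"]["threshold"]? "0.0.0.0"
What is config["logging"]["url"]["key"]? False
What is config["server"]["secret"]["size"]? False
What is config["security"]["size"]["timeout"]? True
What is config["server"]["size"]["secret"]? 1.78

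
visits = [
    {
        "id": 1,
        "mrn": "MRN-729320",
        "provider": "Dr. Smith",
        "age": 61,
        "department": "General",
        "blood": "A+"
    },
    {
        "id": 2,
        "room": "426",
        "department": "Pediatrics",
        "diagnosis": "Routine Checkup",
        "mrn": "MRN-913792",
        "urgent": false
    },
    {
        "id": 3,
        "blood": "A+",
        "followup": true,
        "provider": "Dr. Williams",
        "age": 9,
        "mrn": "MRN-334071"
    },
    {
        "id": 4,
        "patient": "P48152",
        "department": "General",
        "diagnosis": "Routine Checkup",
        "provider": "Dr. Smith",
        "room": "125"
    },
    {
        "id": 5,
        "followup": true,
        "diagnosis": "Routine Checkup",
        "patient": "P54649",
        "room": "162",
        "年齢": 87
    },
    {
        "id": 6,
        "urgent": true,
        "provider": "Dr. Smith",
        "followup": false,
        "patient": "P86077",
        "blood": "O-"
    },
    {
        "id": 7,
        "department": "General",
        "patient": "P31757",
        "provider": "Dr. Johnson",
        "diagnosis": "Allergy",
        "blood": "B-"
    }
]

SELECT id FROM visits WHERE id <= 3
[1, 2, 3]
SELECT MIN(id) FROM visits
1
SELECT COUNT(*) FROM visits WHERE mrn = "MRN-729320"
1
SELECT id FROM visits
[1, 2, 3, 4, 5, 6, 7]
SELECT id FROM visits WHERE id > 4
[5, 6, 7]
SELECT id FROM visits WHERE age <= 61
[1, 3]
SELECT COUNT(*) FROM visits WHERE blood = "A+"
2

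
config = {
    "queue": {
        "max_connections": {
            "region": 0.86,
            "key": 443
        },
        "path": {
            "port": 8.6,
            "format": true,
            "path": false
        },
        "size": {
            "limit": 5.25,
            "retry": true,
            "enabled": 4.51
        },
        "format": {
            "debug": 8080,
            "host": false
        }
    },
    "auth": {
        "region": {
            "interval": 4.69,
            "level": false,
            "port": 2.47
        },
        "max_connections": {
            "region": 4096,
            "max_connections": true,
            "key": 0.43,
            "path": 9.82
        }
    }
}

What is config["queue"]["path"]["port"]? 8.6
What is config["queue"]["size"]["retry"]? True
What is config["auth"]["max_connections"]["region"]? 4096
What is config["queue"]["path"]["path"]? False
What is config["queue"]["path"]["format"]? True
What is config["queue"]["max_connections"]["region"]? 0.86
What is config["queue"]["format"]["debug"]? 8080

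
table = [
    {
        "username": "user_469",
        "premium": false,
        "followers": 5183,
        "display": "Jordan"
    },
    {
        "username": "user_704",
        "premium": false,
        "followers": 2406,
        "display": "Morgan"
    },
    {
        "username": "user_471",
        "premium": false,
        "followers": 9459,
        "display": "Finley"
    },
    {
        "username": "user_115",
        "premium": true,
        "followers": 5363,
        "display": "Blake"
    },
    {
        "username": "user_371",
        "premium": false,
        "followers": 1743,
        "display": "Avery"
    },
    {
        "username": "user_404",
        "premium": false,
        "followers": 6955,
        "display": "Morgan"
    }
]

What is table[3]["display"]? "Blake"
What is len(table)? 6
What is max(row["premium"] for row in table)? True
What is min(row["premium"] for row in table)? False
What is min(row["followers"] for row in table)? 1743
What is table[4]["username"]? "user_371"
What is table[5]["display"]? "Morgan"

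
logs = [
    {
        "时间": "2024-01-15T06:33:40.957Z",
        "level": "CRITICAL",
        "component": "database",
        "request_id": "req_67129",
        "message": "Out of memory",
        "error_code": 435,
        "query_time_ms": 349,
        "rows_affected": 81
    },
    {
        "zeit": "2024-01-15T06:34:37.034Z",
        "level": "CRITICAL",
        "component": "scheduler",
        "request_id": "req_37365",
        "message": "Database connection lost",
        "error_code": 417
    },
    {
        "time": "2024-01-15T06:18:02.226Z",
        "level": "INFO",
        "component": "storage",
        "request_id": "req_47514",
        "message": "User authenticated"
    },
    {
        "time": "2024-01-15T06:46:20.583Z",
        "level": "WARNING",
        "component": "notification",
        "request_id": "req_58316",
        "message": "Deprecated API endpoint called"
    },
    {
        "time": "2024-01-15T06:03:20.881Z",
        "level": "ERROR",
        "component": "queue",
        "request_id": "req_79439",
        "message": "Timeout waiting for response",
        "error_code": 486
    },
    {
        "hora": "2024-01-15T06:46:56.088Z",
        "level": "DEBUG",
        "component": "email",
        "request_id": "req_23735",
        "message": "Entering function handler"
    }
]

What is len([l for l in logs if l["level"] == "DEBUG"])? 1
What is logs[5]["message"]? "Entering function handler"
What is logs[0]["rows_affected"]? 81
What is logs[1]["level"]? "CRITICAL"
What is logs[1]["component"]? "scheduler"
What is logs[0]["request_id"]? "req_67129"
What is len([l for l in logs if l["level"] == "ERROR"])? 1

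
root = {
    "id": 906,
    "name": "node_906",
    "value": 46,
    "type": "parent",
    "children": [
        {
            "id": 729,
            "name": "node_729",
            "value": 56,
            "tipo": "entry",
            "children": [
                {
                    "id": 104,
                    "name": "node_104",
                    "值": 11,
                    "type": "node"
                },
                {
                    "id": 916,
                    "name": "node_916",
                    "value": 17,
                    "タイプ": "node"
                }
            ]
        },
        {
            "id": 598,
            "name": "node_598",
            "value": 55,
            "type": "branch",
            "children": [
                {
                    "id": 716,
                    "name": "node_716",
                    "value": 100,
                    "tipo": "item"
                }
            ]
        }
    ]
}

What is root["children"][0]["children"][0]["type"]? "node"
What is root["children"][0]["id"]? 729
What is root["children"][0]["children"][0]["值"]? 11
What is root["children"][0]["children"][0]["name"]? "node_104"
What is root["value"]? 46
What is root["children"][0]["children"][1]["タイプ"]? "node"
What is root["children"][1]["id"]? 598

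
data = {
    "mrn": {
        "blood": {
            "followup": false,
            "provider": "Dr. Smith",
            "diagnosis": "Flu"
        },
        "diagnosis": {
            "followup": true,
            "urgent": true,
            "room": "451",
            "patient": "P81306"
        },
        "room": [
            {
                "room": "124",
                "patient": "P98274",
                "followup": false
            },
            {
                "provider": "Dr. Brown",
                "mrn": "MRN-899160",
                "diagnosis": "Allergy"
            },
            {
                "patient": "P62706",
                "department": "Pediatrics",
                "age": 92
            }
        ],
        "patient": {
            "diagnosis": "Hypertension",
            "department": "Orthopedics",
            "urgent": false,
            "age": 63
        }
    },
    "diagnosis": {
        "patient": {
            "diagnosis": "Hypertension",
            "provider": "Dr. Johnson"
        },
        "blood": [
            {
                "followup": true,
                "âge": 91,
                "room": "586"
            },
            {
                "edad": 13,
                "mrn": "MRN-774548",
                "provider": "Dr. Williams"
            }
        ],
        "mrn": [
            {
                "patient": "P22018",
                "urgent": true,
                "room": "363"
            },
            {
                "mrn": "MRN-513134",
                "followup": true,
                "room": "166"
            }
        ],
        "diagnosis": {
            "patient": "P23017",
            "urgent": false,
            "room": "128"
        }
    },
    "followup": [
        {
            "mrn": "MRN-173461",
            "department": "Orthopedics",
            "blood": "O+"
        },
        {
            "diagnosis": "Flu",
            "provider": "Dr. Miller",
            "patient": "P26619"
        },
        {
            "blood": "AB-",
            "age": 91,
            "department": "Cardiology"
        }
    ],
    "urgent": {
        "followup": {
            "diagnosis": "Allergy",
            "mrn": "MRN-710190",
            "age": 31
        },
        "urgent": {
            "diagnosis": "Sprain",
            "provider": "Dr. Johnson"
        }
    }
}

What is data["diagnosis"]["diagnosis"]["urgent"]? False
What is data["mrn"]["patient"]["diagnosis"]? "Hypertension"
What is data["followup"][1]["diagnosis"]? "Flu"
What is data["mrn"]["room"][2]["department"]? "Pediatrics"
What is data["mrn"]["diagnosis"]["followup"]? True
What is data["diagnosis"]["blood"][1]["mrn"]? "MRN-774548"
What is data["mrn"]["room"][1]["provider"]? "Dr. Brown"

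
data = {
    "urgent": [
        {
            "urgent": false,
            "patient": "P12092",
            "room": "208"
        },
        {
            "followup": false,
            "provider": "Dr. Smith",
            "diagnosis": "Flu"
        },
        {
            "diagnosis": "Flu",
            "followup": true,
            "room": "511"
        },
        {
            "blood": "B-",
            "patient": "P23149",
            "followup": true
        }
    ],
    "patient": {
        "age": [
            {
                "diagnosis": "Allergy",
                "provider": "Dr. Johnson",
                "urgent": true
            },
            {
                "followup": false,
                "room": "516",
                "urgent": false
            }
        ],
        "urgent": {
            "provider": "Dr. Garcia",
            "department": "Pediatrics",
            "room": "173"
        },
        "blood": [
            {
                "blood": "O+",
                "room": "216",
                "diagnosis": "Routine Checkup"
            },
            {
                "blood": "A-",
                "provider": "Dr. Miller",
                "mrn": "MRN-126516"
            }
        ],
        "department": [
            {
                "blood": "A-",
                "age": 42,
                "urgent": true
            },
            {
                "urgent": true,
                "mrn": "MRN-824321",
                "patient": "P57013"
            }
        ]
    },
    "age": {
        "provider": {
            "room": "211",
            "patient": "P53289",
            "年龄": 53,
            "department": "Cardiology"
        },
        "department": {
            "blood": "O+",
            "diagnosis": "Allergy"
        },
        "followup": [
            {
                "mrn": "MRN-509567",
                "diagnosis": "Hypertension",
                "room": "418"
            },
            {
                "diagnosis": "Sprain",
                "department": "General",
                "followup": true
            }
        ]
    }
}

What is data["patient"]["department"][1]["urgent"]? True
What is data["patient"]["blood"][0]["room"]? "216"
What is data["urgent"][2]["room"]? "511"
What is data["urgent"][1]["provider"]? "Dr. Smith"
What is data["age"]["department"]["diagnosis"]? "Allergy"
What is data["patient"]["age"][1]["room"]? "516"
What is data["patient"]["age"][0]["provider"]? "Dr. Johnson"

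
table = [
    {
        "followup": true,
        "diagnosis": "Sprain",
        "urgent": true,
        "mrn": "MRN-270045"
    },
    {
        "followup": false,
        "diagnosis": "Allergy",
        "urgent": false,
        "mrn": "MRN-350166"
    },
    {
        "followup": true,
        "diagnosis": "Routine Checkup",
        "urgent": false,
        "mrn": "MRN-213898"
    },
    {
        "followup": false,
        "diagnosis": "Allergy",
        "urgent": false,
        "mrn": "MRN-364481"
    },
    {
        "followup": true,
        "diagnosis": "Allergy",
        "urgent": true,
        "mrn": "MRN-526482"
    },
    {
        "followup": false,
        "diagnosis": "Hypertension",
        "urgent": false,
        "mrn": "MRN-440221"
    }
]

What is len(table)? 6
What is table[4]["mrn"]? "MRN-526482"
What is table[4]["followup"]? True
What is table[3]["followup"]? False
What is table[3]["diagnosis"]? "Allergy"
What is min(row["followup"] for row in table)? False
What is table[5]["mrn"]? "MRN-440221"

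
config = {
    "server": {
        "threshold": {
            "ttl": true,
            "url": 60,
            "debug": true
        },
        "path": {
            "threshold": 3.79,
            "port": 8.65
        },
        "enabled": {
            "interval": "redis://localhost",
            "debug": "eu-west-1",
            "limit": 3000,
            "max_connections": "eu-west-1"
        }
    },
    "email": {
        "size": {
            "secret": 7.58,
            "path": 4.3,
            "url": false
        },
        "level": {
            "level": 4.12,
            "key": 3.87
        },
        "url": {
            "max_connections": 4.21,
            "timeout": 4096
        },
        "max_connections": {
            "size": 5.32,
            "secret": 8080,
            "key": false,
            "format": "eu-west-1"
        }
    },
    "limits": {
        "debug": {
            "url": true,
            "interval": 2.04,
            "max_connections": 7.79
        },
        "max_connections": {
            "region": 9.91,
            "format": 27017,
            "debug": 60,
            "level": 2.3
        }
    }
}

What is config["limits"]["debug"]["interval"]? 2.04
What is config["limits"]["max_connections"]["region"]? 9.91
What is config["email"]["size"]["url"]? False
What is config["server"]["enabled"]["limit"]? 3000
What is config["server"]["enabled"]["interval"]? "redis://localhost"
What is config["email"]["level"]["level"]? 4.12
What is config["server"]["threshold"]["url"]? 60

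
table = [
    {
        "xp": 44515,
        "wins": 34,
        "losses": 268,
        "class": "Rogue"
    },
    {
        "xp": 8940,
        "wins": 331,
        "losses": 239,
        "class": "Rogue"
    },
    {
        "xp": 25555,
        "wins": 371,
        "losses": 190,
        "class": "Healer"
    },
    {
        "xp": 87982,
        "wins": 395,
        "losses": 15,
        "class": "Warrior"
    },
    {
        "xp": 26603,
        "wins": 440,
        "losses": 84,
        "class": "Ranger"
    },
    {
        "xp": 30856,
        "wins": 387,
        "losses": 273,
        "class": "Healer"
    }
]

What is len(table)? 6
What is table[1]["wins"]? 331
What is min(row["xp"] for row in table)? 8940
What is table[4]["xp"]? 26603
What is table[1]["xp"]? 8940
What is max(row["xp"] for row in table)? 87982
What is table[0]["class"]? "Rogue"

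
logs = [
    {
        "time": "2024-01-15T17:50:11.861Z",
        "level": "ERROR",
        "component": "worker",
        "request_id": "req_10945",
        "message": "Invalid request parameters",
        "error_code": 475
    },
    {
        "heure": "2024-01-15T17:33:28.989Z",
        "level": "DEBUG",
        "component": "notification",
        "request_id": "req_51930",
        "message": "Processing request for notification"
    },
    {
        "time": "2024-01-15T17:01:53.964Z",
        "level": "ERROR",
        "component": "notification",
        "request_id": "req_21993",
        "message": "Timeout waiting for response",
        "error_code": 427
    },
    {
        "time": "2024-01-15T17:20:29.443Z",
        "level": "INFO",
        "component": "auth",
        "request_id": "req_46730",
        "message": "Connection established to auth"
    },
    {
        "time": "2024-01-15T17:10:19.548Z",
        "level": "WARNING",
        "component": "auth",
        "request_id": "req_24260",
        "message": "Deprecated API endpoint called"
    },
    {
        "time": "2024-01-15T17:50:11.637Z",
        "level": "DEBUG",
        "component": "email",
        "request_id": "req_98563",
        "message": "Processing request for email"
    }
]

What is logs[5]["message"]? "Processing request for email"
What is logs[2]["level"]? "ERROR"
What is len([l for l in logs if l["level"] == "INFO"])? 1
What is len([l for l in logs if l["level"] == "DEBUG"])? 2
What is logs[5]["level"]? "DEBUG"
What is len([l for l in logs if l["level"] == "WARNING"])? 1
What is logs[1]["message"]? "Processing request for notification"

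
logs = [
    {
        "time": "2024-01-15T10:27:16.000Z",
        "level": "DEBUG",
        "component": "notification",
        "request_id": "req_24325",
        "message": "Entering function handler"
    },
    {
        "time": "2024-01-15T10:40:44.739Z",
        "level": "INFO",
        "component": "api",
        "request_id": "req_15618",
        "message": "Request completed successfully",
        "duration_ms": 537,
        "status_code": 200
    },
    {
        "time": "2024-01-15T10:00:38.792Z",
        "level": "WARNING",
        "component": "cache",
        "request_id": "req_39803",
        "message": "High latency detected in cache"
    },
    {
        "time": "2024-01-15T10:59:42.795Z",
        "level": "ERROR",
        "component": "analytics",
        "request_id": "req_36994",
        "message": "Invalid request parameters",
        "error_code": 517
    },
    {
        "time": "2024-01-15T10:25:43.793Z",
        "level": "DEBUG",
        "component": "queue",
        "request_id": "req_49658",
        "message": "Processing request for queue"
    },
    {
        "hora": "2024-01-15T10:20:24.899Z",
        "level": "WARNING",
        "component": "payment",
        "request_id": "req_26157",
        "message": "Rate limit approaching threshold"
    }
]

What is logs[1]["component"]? "api"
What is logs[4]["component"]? "queue"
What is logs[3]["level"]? "ERROR"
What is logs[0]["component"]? "notification"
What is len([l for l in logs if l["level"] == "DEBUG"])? 2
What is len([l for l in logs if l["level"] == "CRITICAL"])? 0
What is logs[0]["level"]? "DEBUG"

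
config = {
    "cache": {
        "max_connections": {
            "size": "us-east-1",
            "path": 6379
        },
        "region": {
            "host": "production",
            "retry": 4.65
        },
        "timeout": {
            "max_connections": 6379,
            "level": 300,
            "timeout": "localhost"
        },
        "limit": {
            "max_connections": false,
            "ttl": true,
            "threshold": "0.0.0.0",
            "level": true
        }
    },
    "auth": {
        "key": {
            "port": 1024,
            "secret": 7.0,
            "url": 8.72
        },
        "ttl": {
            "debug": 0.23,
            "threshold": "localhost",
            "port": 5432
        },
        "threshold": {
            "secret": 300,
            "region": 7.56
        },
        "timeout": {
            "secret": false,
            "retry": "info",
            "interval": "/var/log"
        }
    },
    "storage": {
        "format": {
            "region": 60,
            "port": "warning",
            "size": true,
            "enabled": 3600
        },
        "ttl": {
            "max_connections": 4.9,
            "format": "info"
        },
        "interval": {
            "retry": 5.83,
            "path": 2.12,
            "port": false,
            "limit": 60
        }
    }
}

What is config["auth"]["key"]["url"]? 8.72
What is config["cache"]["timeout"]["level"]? 300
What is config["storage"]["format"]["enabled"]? 3600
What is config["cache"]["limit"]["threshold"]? "0.0.0.0"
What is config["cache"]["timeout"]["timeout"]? "localhost"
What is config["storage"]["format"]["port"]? "warning"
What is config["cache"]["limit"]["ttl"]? True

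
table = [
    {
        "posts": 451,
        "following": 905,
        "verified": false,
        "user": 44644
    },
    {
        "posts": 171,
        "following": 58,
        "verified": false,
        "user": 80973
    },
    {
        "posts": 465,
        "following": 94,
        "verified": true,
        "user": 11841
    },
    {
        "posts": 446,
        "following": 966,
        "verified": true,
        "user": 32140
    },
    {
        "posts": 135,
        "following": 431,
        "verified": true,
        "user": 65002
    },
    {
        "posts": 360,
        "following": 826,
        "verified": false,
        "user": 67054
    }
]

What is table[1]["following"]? 58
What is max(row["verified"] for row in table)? True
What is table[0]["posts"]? 451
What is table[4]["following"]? 431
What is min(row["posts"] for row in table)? 135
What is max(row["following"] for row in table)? 966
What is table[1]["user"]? 80973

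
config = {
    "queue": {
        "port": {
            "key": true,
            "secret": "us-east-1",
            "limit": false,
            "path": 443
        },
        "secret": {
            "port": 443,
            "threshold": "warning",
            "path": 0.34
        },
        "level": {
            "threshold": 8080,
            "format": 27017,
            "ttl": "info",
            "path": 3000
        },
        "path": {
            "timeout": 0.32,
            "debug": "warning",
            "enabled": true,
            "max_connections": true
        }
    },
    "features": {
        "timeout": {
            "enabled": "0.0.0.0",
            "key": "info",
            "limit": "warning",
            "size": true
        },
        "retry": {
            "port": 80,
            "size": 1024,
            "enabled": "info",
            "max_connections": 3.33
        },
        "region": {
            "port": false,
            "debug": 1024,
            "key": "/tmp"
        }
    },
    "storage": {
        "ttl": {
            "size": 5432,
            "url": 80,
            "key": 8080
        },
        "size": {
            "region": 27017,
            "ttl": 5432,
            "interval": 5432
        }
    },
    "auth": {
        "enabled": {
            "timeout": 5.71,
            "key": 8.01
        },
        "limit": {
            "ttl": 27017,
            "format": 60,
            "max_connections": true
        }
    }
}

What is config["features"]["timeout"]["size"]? True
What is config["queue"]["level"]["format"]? 27017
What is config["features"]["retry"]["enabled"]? "info"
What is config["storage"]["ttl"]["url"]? 80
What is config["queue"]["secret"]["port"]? 443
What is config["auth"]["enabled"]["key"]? 8.01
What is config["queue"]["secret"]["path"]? 0.34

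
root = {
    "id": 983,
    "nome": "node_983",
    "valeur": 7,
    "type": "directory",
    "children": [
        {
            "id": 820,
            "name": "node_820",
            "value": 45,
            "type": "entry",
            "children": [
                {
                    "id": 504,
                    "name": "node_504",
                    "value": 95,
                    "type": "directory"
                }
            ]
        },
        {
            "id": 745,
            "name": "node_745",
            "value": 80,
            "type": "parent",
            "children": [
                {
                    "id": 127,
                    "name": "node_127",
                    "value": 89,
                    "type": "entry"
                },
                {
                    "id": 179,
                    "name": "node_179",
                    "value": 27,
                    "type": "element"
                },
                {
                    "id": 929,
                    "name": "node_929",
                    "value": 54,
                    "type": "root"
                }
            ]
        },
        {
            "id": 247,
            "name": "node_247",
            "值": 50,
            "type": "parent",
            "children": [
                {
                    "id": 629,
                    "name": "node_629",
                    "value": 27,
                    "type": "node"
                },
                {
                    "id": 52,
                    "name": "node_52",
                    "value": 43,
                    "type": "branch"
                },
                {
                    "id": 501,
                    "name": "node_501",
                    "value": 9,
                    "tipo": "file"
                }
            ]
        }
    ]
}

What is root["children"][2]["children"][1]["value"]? 43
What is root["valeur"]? 7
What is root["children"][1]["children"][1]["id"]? 179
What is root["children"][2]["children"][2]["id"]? 501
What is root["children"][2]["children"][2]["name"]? "node_501"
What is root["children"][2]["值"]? 50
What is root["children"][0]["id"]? 820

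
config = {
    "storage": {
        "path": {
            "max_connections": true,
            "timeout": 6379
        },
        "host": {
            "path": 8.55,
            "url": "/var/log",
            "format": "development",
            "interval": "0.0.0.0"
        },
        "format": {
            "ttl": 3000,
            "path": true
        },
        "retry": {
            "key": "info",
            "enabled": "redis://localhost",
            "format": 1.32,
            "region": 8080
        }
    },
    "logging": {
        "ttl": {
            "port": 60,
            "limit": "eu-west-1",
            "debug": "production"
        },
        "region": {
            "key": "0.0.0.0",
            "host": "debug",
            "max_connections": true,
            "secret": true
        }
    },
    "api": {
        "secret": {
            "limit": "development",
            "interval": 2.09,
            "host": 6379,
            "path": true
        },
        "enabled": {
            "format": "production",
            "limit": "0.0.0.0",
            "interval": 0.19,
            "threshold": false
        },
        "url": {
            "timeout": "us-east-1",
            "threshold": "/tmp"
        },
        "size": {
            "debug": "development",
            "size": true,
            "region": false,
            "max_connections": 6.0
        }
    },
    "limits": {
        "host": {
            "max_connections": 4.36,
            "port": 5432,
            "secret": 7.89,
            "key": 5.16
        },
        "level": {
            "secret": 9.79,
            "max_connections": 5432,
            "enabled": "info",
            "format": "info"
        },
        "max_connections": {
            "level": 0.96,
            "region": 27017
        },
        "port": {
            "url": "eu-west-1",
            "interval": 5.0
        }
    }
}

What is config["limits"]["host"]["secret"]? 7.89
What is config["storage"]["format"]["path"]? True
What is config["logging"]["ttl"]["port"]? 60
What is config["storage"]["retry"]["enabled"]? "redis://localhost"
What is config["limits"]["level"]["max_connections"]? 5432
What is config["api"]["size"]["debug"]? "development"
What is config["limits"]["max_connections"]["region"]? 27017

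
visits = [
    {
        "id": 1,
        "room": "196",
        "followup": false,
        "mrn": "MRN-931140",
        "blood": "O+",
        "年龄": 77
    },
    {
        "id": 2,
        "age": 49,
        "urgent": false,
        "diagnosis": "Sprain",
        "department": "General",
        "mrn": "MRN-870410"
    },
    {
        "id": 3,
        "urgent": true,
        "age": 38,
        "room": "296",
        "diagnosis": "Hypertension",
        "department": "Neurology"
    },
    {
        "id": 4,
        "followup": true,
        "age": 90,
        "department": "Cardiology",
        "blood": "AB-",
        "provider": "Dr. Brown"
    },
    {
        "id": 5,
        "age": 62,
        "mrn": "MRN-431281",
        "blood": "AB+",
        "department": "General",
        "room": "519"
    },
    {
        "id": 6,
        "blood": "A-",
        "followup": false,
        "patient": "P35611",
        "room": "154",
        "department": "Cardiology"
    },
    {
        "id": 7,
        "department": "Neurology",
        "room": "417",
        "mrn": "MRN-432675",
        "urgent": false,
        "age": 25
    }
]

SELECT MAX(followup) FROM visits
True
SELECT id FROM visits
[1, 2, 3, 4, 5, 6, 7]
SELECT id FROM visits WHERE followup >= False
[1, 4, 6]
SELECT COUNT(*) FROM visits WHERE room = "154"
1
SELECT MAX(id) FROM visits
7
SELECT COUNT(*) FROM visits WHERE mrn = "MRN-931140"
1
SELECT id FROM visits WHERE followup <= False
[1, 6]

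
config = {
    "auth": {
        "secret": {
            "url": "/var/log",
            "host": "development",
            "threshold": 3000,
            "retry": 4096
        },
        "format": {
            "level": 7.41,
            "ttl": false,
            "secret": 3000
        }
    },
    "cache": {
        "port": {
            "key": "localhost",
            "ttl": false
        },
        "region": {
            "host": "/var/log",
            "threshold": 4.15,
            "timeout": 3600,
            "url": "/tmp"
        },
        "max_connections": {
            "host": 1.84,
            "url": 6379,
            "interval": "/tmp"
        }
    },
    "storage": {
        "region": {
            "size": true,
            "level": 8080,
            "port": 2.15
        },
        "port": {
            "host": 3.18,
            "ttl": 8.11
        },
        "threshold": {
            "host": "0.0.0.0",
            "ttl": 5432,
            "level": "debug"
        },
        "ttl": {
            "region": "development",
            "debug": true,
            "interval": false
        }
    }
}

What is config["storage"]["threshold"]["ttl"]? 5432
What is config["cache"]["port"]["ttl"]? False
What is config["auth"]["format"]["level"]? 7.41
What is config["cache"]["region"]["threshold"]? 4.15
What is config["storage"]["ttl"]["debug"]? True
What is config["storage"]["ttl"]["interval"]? False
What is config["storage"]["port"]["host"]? 3.18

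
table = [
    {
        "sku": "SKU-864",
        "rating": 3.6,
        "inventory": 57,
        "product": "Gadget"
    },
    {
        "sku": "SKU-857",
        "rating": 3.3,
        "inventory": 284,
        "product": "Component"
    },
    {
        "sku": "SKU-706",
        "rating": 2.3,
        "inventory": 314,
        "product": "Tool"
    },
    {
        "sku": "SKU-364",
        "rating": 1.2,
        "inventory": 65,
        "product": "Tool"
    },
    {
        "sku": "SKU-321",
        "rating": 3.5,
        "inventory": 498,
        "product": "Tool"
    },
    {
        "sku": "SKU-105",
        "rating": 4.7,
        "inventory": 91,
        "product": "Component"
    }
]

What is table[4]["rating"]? 3.5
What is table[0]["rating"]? 3.6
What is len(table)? 6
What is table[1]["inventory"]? 284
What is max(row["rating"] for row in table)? 4.7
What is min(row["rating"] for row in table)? 1.2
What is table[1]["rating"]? 3.3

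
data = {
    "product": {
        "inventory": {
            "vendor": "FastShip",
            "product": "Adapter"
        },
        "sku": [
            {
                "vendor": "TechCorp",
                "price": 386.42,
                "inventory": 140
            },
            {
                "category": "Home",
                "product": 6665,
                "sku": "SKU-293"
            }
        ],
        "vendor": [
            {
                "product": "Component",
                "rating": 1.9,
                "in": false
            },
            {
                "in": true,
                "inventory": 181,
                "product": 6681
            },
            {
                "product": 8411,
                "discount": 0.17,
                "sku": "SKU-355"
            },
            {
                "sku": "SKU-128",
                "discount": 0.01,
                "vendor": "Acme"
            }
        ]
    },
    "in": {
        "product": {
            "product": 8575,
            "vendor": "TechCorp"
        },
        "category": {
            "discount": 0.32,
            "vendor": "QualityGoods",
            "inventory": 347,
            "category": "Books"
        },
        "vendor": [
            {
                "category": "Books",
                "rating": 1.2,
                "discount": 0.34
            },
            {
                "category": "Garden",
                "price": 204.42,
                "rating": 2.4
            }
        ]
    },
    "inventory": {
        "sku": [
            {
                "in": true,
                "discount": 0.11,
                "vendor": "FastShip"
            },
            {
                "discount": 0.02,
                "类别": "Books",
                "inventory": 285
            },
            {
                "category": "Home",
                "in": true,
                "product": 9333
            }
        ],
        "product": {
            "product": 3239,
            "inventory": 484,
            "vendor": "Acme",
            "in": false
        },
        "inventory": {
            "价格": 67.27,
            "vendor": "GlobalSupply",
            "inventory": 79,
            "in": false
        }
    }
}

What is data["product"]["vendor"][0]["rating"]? 1.9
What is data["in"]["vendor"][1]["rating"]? 2.4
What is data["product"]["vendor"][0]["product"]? "Component"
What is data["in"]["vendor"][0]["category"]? "Books"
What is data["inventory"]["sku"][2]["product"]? 9333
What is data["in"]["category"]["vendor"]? "QualityGoods"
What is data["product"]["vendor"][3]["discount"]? 0.01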